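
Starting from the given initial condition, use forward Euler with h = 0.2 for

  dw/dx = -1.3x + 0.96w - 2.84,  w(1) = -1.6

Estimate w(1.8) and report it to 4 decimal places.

-7.9778

Euler: w_{n+1} = w_n + h·f(x_n, w_n).
x=1.000000, w=-1.600000: f=-5.676000 → w ← -1.600000 + 0.2·(-5.676000) = -2.735200
x=1.200000, w=-2.735200: f=-7.025792 → w ← -2.735200 + 0.2·(-7.025792) = -4.140358
x=1.400000, w=-4.140358: f=-8.634744 → w ← -4.140358 + 0.2·(-8.634744) = -5.867307
x=1.600000, w=-5.867307: f=-10.552615 → w ← -5.867307 + 0.2·(-10.552615) = -7.977830
w(1.8) ≈ -7.9778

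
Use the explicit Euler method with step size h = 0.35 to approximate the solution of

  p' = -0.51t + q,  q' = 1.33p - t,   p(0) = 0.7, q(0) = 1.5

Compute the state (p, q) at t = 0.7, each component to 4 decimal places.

Euler on (p,q): p_{n+1} = p_n + h·p', q_{n+1} = q_n + h·q'.
0.000000: (0.700000, 1.500000); f=(1.500000, 0.931000) → (1.225000, 1.825850)
0.350000: (1.225000, 1.825850); f=(1.647350, 1.279250) → (1.801572, 2.273587)
(p(0.7), q(0.7)) ≈ (1.8016, 2.2736)

1.8016, 2.2736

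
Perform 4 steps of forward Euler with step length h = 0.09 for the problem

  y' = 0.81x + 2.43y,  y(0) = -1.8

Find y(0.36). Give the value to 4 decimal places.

Euler: y_{n+1} = y_n + h·f(x_n, y_n).
x=0.000000, y=-1.800000: f=-4.374000 → y ← -1.800000 + 0.09·(-4.374000) = -2.193660
x=0.090000, y=-2.193660: f=-5.257694 → y ← -2.193660 + 0.09·(-5.257694) = -2.666852
x=0.180000, y=-2.666852: f=-6.334651 → y ← -2.666852 + 0.09·(-6.334651) = -3.236971
x=0.270000, y=-3.236971: f=-7.647140 → y ← -3.236971 + 0.09·(-7.647140) = -3.925214
y(0.36) ≈ -3.9252

-3.9252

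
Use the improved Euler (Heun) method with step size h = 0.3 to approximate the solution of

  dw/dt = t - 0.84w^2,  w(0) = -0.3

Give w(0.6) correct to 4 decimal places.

Heun: k1 = f(t_n, w_n); k2 = f(t_n + h, w_n + h·k1); w_{n+1} = w_n + (h/2)·(k1 + k2).
t=0.000000, w=-0.300000:
  k1 = f(0.000000, -0.300000) = -0.075600
  k2 = f(0.300000, -0.322680) = 0.212537
  w ← -0.300000 + (0.3/2)·(-0.075600 + 0.212537) = -0.279459
t=0.300000, w=-0.279459:
  k1 = f(0.300000, -0.279459) = 0.234398
  k2 = f(0.600000, -0.209140) = 0.563259
  w ← -0.279459 + (0.3/2)·(0.234398 + 0.563259) = -0.159811
w(0.6) ≈ -0.1598

-0.1598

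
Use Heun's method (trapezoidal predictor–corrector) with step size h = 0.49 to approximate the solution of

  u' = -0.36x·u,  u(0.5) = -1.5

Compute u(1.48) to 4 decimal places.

-1.0580

Heun: k1 = f(x_n, u_n); k2 = f(x_n + h, u_n + h·k1); u_{n+1} = u_n + (h/2)·(k1 + k2).
x=0.500000, u=-1.500000:
  k1 = f(0.500000, -1.500000) = 0.270000
  k2 = f(0.990000, -1.367700) = 0.487448
  u ← -1.500000 + (0.49/2)·(0.270000 + 0.487448) = -1.314425
x=0.990000, u=-1.314425:
  k1 = f(0.990000, -1.314425) = 0.468461
  k2 = f(1.480000, -1.084879) = 0.578024
  u ← -1.314425 + (0.49/2)·(0.468461 + 0.578024) = -1.058036
u(1.48) ≈ -1.0580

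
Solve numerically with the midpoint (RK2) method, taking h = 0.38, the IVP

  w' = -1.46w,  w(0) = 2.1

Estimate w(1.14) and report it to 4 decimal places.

0.4516

Midpoint: k1 = f(x_n, w_n); k2 = f(x_n + h/2, w_n + (h/2)·k1); w_{n+1} = w_n + h·k2.
x=0.000000, w=2.100000:
  k1 = f(0.000000, 2.100000) = -3.066000
  k2 = f(0.190000, 1.517460) = -2.215492
  w ← 2.100000 + 0.38·(-2.215492) = 1.258113
x=0.380000, w=1.258113:
  k1 = f(0.380000, 1.258113) = -1.836845
  k2 = f(0.570000, 0.909113) = -1.327304
  w ← 1.258113 + 0.38·(-1.327304) = 0.753738
x=0.760000, w=0.753738:
  k1 = f(0.760000, 0.753738) = -1.100457
  k2 = f(0.950000, 0.544651) = -0.795190
  w ← 0.753738 + 0.38·(-0.795190) = 0.451565
w(1.14) ≈ 0.4516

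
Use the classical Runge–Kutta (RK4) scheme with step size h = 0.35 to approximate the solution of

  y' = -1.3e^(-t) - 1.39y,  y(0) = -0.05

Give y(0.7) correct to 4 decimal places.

-0.4140

RK4: k1 = f(t_n, y_n); k2 = f(t_n + h/2, y_n + (h/2)·k1); k3 = f(t_n + h/2, y_n + (h/2)·k2); k4 = f(t_n + h, y_n + h·k3); y_{n+1} = y_n + (h/6)·(k1 + 2k2 + 2k3 + k4).
t=0.000000, y=-0.050000:
  k1 = f(0.000000, -0.050000) = -1.230500
  k2 = f(0.175000, -0.265338) = -0.722475
  k3 = f(0.175000, -0.176433) = -0.846052
  k4 = f(0.350000, -0.346118) = -0.434990
  y ← -0.050000 + (0.35/6)·(k1 + 2k2 + 2k3 + k4) = -0.330148
t=0.350000, y=-0.330148:
  k1 = f(0.350000, -0.330148) = -0.457188
  k2 = f(0.525000, -0.410156) = -0.198905
  k3 = f(0.525000, -0.364957) = -0.261732
  k4 = f(0.700000, -0.421755) = -0.059322
  y ← -0.330148 + (0.35/6)·(k1 + 2k2 + 2k3 + k4) = -0.414019
y(0.7) ≈ -0.4140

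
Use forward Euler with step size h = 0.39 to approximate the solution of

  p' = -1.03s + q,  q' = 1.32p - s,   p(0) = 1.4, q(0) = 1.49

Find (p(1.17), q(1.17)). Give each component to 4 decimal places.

Euler on (p,q): p_{n+1} = p_n + h·p', q_{n+1} = q_n + h·q'.
0.000000: (1.400000, 1.490000); f=(1.490000, 1.848000) → (1.981100, 2.210720)
0.390000: (1.981100, 2.210720); f=(1.809020, 2.225052) → (2.686618, 3.078490)
0.780000: (2.686618, 3.078490); f=(2.275090, 2.766335) → (3.573903, 4.157361)
(p(1.17), q(1.17)) ≈ (3.5739, 4.1574)

3.5739, 4.1574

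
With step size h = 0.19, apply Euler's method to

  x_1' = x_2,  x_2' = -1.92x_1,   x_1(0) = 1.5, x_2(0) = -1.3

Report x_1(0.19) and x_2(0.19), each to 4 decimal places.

Euler on (x_1,x_2): x_1_{n+1} = x_1_n + h·x_1', x_2_{n+1} = x_2_n + h·x_2'.
0.000000: (1.500000, -1.300000); f=(-1.300000, -2.880000) → (1.253000, -1.847200)
(x_1(0.19), x_2(0.19)) ≈ (1.2530, -1.8472)

1.2530, -1.8472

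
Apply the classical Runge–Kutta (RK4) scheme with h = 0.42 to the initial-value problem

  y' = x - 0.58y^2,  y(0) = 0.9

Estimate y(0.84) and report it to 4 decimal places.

RK4: k1 = f(x_n, y_n); k2 = f(x_n + h/2, y_n + (h/2)·k1); k3 = f(x_n + h/2, y_n + (h/2)·k2); k4 = f(x_n + h, y_n + h·k3); y_{n+1} = y_n + (h/6)·(k1 + 2k2 + 2k3 + k4).
x=0.000000, y=0.900000:
  k1 = f(0.000000, 0.900000) = -0.469800
  k2 = f(0.210000, 0.801342) = -0.162446
  k3 = f(0.210000, 0.865886) = -0.224860
  k4 = f(0.420000, 0.805559) = 0.043624
  y ← 0.900000 + (0.42/6)·(k1 + 2k2 + 2k3 + k4) = 0.815945
x=0.420000, y=0.815945:
  k1 = f(0.420000, 0.815945) = 0.033856
  k2 = f(0.630000, 0.823054) = 0.237097
  k3 = f(0.630000, 0.865735) = 0.195292
  k4 = f(0.840000, 0.897967) = 0.372320
  y ← 0.815945 + (0.42/6)·(k1 + 2k2 + 2k3 + k4) = 0.904911
y(0.84) ≈ 0.9049

0.9049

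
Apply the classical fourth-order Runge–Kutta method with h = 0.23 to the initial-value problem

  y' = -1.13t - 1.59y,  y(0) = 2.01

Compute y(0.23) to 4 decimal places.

1.3679

RK4: k1 = f(t_n, y_n); k2 = f(t_n + h/2, y_n + (h/2)·k1); k3 = f(t_n + h/2, y_n + (h/2)·k2); k4 = f(t_n + h, y_n + h·k3); y_{n+1} = y_n + (h/6)·(k1 + 2k2 + 2k3 + k4).
t=0.000000, y=2.010000:
  k1 = f(0.000000, 2.010000) = -3.195900
  k2 = f(0.115000, 1.642471) = -2.741480
  k3 = f(0.115000, 1.694730) = -2.824570
  k4 = f(0.230000, 1.360349) = -2.422855
  y ← 2.010000 + (0.23/6)·(k1 + 2k2 + 2k3 + k4) = 1.367884
y(0.23) ≈ 1.3679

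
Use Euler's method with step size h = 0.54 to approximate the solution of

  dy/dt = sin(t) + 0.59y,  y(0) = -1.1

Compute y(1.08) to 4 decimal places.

-1.6349

Euler: y_{n+1} = y_n + h·f(t_n, y_n).
t=0.000000, y=-1.100000: f=-0.649000 → y ← -1.100000 + 0.54·(-0.649000) = -1.450460
t=0.540000, y=-1.450460: f=-0.341635 → y ← -1.450460 + 0.54·(-0.341635) = -1.634943
y(1.08) ≈ -1.6349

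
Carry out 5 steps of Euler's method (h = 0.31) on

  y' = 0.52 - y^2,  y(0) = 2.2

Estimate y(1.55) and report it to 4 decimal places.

0.7323

Euler: y_{n+1} = y_n + h·f(t_n, y_n).
t=0.000000, y=2.200000: f=-4.320000 → y ← 2.200000 + 0.31·(-4.320000) = 0.860800
t=0.310000, y=0.860800: f=-0.220977 → y ← 0.860800 + 0.31·(-0.220977) = 0.792297
t=0.620000, y=0.792297: f=-0.107735 → y ← 0.792297 + 0.31·(-0.107735) = 0.758899
t=0.930000, y=0.758899: f=-0.055928 → y ← 0.758899 + 0.31·(-0.055928) = 0.741562
t=1.240000, y=0.741562: f=-0.029914 → y ← 0.741562 + 0.31·(-0.029914) = 0.732288
y(1.55) ≈ 0.7323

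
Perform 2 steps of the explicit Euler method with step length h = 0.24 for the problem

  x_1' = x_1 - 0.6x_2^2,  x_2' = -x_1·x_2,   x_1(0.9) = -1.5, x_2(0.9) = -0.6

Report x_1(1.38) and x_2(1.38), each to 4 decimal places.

Euler on (x_1,x_2): x_1_{n+1} = x_1_n + h·x_1', x_2_{n+1} = x_2_n + h·x_2'.
0.900000: (-1.500000, -0.600000); f=(-1.716000, -0.900000) → (-1.911840, -0.816000)
1.140000: (-1.911840, -0.816000); f=(-2.311354, -1.560061) → (-2.466565, -1.190415)
(x_1(1.38), x_2(1.38)) ≈ (-2.4666, -1.1904)

-2.4666, -1.1904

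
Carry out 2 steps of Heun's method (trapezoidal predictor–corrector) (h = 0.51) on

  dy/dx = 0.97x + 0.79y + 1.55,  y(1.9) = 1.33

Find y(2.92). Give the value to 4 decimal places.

8.7102

Heun: k1 = f(x_n, y_n); k2 = f(x_n + h, y_n + h·k1); y_{n+1} = y_n + (h/2)·(k1 + k2).
x=1.900000, y=1.330000:
  k1 = f(1.900000, 1.330000) = 4.443700
  k2 = f(2.410000, 3.596287) = 6.728767
  y ← 1.330000 + (0.51/2)·(4.443700 + 6.728767) = 4.178979
x=2.410000, y=4.178979:
  k1 = f(2.410000, 4.178979) = 7.189093
  k2 = f(2.920000, 7.845417) = 10.580279
  y ← 4.178979 + (0.51/2)·(7.189093 + 10.580279) = 8.710169
y(2.92) ≈ 8.7102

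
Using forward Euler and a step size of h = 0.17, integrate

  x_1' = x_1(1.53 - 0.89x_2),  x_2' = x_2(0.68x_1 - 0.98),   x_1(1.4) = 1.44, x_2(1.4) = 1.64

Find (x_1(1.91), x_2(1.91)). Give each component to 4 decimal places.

Euler on (x_1,x_2): x_1_{n+1} = x_1_n + h·x_1', x_2_{n+1} = x_2_n + h·x_2'.
1.400000: (1.440000, 1.640000); f=(0.101376, -0.001312) → (1.457234, 1.639777)
1.570000: (1.457234, 1.639777); f=(0.102879, 0.017905) → (1.474723, 1.642821)
1.740000: (1.474723, 1.642821); f=(0.100118, 0.037476) → (1.491743, 1.649192)
(x_1(1.91), x_2(1.91)) ≈ (1.4917, 1.6492)

1.4917, 1.6492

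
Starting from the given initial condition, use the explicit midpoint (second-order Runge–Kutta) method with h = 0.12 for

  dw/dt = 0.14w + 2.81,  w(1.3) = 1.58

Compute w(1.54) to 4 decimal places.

Midpoint: k1 = f(t_n, w_n); k2 = f(t_n + h/2, w_n + (h/2)·k1); w_{n+1} = w_n + h·k2.
t=1.300000, w=1.580000:
  k1 = f(1.300000, 1.580000) = 3.031200
  k2 = f(1.360000, 1.761872) = 3.056662
  w ← 1.580000 + 0.12·3.056662 = 1.946799
t=1.420000, w=1.946799:
  k1 = f(1.420000, 1.946799) = 3.082552
  k2 = f(1.480000, 2.131753) = 3.108445
  w ← 1.946799 + 0.12·3.108445 = 2.319813
w(1.54) ≈ 2.3198

2.3198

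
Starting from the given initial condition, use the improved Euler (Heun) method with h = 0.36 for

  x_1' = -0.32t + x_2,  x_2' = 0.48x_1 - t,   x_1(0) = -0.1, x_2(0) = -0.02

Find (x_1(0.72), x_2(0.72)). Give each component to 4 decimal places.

Heun on (x_1,x_2): k1 = f(t_n, state_n); k2 = f(t_n + h, state_n + h·k1); state_{n+1} = state_n + (h/2)·(k1 + k2).
0.000000: (-0.100000, -0.020000)
  k1 = (-0.020000, -0.048000)
  predictor → (-0.107200, -0.037280)
  k2 = (-0.152480, -0.411456)
  → (-0.131046, -0.102702)
0.360000: (-0.131046, -0.102702)
  k1 = (-0.217902, -0.422902)
  predictor → (-0.209491, -0.254947)
  k2 = (-0.485347, -0.820556)
  → (-0.257631, -0.326525)
(x_1(0.72), x_2(0.72)) ≈ (-0.2576, -0.3265)

-0.2576, -0.3265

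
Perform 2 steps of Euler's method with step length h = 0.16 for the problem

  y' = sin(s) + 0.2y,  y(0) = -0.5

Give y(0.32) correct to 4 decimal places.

Euler: y_{n+1} = y_n + h·f(s_n, y_n).
s=0.000000, y=-0.500000: f=-0.100000 → y ← -0.500000 + 0.16·(-0.100000) = -0.516000
s=0.160000, y=-0.516000: f=0.056118 → y ← -0.516000 + 0.16·0.056118 = -0.507021
y(0.32) ≈ -0.5070

-0.5070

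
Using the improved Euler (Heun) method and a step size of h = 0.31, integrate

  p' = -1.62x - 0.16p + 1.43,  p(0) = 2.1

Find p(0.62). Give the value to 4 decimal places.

2.4417

Heun: k1 = f(x_n, p_n); k2 = f(x_n + h, p_n + h·k1); p_{n+1} = p_n + (h/2)·(k1 + k2).
x=0.000000, p=2.100000:
  k1 = f(0.000000, 2.100000) = 1.094000
  k2 = f(0.310000, 2.439140) = 0.537538
  p ← 2.100000 + (0.31/2)·(1.094000 + 0.537538) = 2.352888
x=0.310000, p=2.352888:
  k1 = f(0.310000, 2.352888) = 0.551338
  k2 = f(0.620000, 2.523803) = 0.021792
  p ← 2.352888 + (0.31/2)·(0.551338 + 0.021792) = 2.441723
p(0.62) ≈ 2.4417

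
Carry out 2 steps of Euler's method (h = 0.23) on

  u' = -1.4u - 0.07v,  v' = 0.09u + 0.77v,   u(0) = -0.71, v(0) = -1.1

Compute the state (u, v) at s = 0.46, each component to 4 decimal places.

-0.2933, -1.5510

Euler on (u,v): u_{n+1} = u_n + h·u', v_{n+1} = v_n + h·v'.
0.000000: (-0.710000, -1.100000); f=(1.071000, -0.910900) → (-0.463670, -1.309507)
0.230000: (-0.463670, -1.309507); f=(0.740803, -1.050051) → (-0.293285, -1.551019)
(u(0.46), v(0.46)) ≈ (-0.2933, -1.5510)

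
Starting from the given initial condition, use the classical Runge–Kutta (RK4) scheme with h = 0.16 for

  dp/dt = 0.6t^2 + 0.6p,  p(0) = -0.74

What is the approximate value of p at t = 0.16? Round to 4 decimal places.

-0.8137

RK4: k1 = f(t_n, p_n); k2 = f(t_n + h/2, p_n + (h/2)·k1); k3 = f(t_n + h/2, p_n + (h/2)·k2); k4 = f(t_n + h, p_n + h·k3); p_{n+1} = p_n + (h/6)·(k1 + 2k2 + 2k3 + k4).
t=0.000000, p=-0.740000:
  k1 = f(0.000000, -0.740000) = -0.444000
  k2 = f(0.080000, -0.775520) = -0.461472
  k3 = f(0.080000, -0.776918) = -0.462311
  k4 = f(0.160000, -0.813970) = -0.473022
  p ← -0.740000 + (0.16/6)·(k1 + 2k2 + 2k3 + k4) = -0.813722
p(0.16) ≈ -0.8137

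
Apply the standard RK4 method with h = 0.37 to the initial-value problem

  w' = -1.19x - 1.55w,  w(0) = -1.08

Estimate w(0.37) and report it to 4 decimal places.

-0.6773

RK4: k1 = f(x_n, w_n); k2 = f(x_n + h/2, w_n + (h/2)·k1); k3 = f(x_n + h/2, w_n + (h/2)·k2); k4 = f(x_n + h, w_n + h·k3); w_{n+1} = w_n + (h/6)·(k1 + 2k2 + 2k3 + k4).
x=0.000000, w=-1.080000:
  k1 = f(0.000000, -1.080000) = 1.674000
  k2 = f(0.185000, -0.770310) = 0.973831
  k3 = f(0.185000, -0.899841) = 1.174604
  k4 = f(0.370000, -0.645396) = 0.560065
  w ← -1.080000 + (0.37/6)·(k1 + 2k2 + 2k3 + k4) = -0.677259
w(0.37) ≈ -0.6773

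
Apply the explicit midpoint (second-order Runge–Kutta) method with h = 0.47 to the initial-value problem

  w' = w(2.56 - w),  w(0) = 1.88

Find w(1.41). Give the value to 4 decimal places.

2.4927

Midpoint: k1 = f(t_n, w_n); k2 = f(t_n + h/2, w_n + (h/2)·k1); w_{n+1} = w_n + h·k2.
t=0.000000, w=1.880000:
  k1 = f(0.000000, 1.880000) = 1.278400
  k2 = f(0.235000, 2.180424) = 0.827637
  w ← 1.880000 + 0.47·0.827637 = 2.268989
t=0.470000, w=2.268989:
  k1 = f(0.470000, 2.268989) = 0.660300
  k2 = f(0.705000, 2.424160) = 0.329298
  w ← 2.268989 + 0.47·0.329298 = 2.423759
t=0.940000, w=2.423759:
  k1 = f(0.940000, 2.423759) = 0.330214
  k2 = f(1.175000, 2.501360) = 0.146680
  w ← 2.423759 + 0.47·0.146680 = 2.492699
w(1.41) ≈ 2.4927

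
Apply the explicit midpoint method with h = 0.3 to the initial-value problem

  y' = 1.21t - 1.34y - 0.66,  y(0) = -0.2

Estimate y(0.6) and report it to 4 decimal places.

-0.1793

Midpoint: k1 = f(t_n, y_n); k2 = f(t_n + h/2, y_n + (h/2)·k1); y_{n+1} = y_n + h·k2.
t=0.000000, y=-0.200000:
  k1 = f(0.000000, -0.200000) = -0.392000
  k2 = f(0.150000, -0.258800) = -0.131708
  y ← -0.200000 + 0.3·(-0.131708) = -0.239512
t=0.300000, y=-0.239512:
  k1 = f(0.300000, -0.239512) = 0.023947
  k2 = f(0.450000, -0.235920) = 0.200633
  y ← -0.239512 + 0.3·0.200633 = -0.179322
y(0.6) ≈ -0.1793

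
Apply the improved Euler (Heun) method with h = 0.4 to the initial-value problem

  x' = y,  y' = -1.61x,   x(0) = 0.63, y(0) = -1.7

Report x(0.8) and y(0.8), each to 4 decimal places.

-0.8690, -1.5593

Heun on (x,y): k1 = f(t_n, state_n); k2 = f(t_n + h, state_n + h·k1); state_{n+1} = state_n + (h/2)·(k1 + k2).
0.000000: (0.630000, -1.700000)
  k1 = (-1.700000, -1.014300)
  predictor → (-0.050000, -2.105720)
  k2 = (-2.105720, 0.080500)
  → (-0.131144, -1.886760)
0.400000: (-0.131144, -1.886760)
  k1 = (-1.886760, 0.211142)
  predictor → (-0.885848, -1.802303)
  k2 = (-1.802303, 1.426215)
  → (-0.868957, -1.559289)
(x(0.8), y(0.8)) ≈ (-0.8690, -1.5593)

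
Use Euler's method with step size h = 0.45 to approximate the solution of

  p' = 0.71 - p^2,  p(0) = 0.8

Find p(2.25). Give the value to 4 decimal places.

0.8426

Euler: p_{n+1} = p_n + h·f(x_n, p_n).
x=0.000000, p=0.800000: f=0.070000 → p ← 0.800000 + 0.45·0.070000 = 0.831500
x=0.450000, p=0.831500: f=0.018608 → p ← 0.831500 + 0.45·0.018608 = 0.839873
x=0.900000, p=0.839873: f=0.004613 → p ← 0.839873 + 0.45·0.004613 = 0.841949
x=1.350000, p=0.841949: f=0.001122 → p ← 0.841949 + 0.45·0.001122 = 0.842454
x=1.800000, p=0.842454: f=0.000271 → p ← 0.842454 + 0.45·0.000271 = 0.842576
p(2.25) ≈ 0.8426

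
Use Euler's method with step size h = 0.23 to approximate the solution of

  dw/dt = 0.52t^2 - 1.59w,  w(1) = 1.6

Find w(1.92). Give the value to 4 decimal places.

0.8656

Euler: w_{n+1} = w_n + h·f(t_n, w_n).
t=1.000000, w=1.600000: f=-2.024000 → w ← 1.600000 + 0.23·(-2.024000) = 1.134480
t=1.230000, w=1.134480: f=-1.017115 → w ← 1.134480 + 0.23·(-1.017115) = 0.900544
t=1.460000, w=0.900544: f=-0.323432 → w ← 0.900544 + 0.23·(-0.323432) = 0.826154
t=1.690000, w=0.826154: f=0.171587 → w ← 0.826154 + 0.23·0.171587 = 0.865619
w(1.92) ≈ 0.8656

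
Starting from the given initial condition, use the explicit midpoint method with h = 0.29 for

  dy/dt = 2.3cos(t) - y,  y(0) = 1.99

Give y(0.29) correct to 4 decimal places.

2.0599

Midpoint: k1 = f(t_n, y_n); k2 = f(t_n + h/2, y_n + (h/2)·k1); y_{n+1} = y_n + h·k2.
t=0.000000, y=1.990000:
  k1 = f(0.000000, 1.990000) = 0.310000
  k2 = f(0.145000, 2.034950) = 0.240914
  y ← 1.990000 + 0.29·0.240914 = 2.059865
y(0.29) ≈ 2.0599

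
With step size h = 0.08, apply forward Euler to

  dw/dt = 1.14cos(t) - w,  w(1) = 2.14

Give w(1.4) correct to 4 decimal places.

Euler: w_{n+1} = w_n + h·f(t_n, w_n).
t=1.000000, w=2.140000: f=-1.524055 → w ← 2.140000 + 0.08·(-1.524055) = 2.018076
t=1.080000, w=2.018076: f=-1.480761 → w ← 2.018076 + 0.08·(-1.480761) = 1.899615
t=1.160000, w=1.899615: f=-1.444368 → w ← 1.899615 + 0.08·(-1.444368) = 1.784065
t=1.240000, w=1.784065: f=-1.413797 → w ← 1.784065 + 0.08·(-1.413797) = 1.670961
t=1.320000, w=1.670961: f=-1.388041 → w ← 1.670961 + 0.08·(-1.388041) = 1.559918
w(1.4) ≈ 1.5599

1.5599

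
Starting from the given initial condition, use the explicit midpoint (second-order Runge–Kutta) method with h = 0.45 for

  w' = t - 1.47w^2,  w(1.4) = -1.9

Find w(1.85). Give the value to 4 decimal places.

Midpoint: k1 = f(t_n, w_n); k2 = f(t_n + h/2, w_n + (h/2)·k1); w_{n+1} = w_n + h·k2.
t=1.400000, w=-1.900000:
  k1 = f(1.400000, -1.900000) = -3.906700
  k2 = f(1.625000, -2.779007) = -9.727638
  w ← -1.900000 + 0.45·(-9.727638) = -6.277437
w(1.85) ≈ -6.2774

-6.2774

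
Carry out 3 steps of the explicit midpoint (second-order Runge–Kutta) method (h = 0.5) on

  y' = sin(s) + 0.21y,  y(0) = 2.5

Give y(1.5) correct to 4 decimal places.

Midpoint: k1 = f(s_n, y_n); k2 = f(s_n + h/2, y_n + (h/2)·k1); y_{n+1} = y_n + h·k2.
s=0.000000, y=2.500000:
  k1 = f(0.000000, 2.500000) = 0.525000
  k2 = f(0.250000, 2.631250) = 0.799966
  y ← 2.500000 + 0.5·0.799966 = 2.899983
s=0.500000, y=2.899983:
  k1 = f(0.500000, 2.899983) = 1.088422
  k2 = f(0.750000, 3.172089) = 1.347777
  y ← 2.899983 + 0.5·1.347777 = 3.573872
s=1.000000, y=3.573872:
  k1 = f(1.000000, 3.573872) = 1.591984
  k2 = f(1.250000, 3.971868) = 1.783077
  y ← 3.573872 + 0.5·1.783077 = 4.465410
y(1.5) ≈ 4.4654

4.4654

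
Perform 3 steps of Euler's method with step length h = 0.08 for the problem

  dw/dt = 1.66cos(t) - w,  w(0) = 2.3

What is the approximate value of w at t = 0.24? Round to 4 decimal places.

Euler: w_{n+1} = w_n + h·f(t_n, w_n).
t=0.000000, w=2.300000: f=-0.640000 → w ← 2.300000 + 0.08·(-0.640000) = 2.248800
t=0.080000, w=2.248800: f=-0.594109 → w ← 2.248800 + 0.08·(-0.594109) = 2.201271
t=0.160000, w=2.201271: f=-0.562474 → w ← 2.201271 + 0.08·(-0.562474) = 2.156273
w(0.24) ≈ 2.1563

2.1563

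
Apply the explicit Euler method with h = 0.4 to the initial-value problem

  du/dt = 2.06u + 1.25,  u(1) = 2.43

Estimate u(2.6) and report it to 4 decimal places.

33.0068

Euler: u_{n+1} = u_n + h·f(t_n, u_n).
t=1.000000, u=2.430000: f=6.255800 → u ← 2.430000 + 0.4·6.255800 = 4.932320
t=1.400000, u=4.932320: f=11.410579 → u ← 4.932320 + 0.4·11.410579 = 9.496552
t=1.800000, u=9.496552: f=20.812896 → u ← 9.496552 + 0.4·20.812896 = 17.821710
t=2.200000, u=17.821710: f=37.962723 → u ← 17.821710 + 0.4·37.962723 = 33.006800
u(2.6) ≈ 33.0068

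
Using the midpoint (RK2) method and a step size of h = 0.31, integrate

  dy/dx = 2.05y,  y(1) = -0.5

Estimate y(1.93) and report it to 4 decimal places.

Midpoint: k1 = f(x_n, y_n); k2 = f(x_n + h/2, y_n + (h/2)·k1); y_{n+1} = y_n + h·k2.
x=1.000000, y=-0.500000:
  k1 = f(1.000000, -0.500000) = -1.025000
  k2 = f(1.155000, -0.658875) = -1.350694
  y ← -0.500000 + 0.31·(-1.350694) = -0.918715
x=1.310000, y=-0.918715:
  k1 = f(1.310000, -0.918715) = -1.883366
  k2 = f(1.465000, -1.210637) = -2.481805
  y ← -0.918715 + 0.31·(-2.481805) = -1.688075
x=1.620000, y=-1.688075:
  k1 = f(1.620000, -1.688075) = -3.460553
  k2 = f(1.775000, -2.224460) = -4.560144
  y ← -1.688075 + 0.31·(-4.560144) = -3.101719
y(1.93) ≈ -3.1017

-3.1017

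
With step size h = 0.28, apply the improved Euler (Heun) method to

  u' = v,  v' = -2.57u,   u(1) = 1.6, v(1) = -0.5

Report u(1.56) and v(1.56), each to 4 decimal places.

0.7197, -2.3743

Heun on (u,v): k1 = f(s_n, state_n); k2 = f(s_n + h, state_n + h·k1); state_{n+1} = state_n + (h/2)·(k1 + k2).
1.000000: (1.600000, -0.500000)
  k1 = (-0.500000, -4.112000)
  predictor → (1.460000, -1.651360)
  k2 = (-1.651360, -3.752200)
  → (1.298810, -1.600988)
1.280000: (1.298810, -1.600988)
  k1 = (-1.600988, -3.337941)
  predictor → (0.850533, -2.535611)
  k2 = (-2.535611, -2.185870)
  → (0.719686, -2.374321)
(u(1.56), v(1.56)) ≈ (0.7197, -2.3743)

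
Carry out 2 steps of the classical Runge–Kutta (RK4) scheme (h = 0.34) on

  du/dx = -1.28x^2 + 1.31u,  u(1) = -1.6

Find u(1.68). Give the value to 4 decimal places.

RK4: k1 = f(x_n, u_n); k2 = f(x_n + h/2, u_n + (h/2)·k1); k3 = f(x_n + h/2, u_n + (h/2)·k2); k4 = f(x_n + h, u_n + h·k3); u_{n+1} = u_n + (h/6)·(k1 + 2k2 + 2k3 + k4).
x=1.000000, u=-1.600000:
  k1 = f(1.000000, -1.600000) = -3.376000
  k2 = f(1.170000, -2.173920) = -4.600027
  k3 = f(1.170000, -2.382005) = -4.872618
  k4 = f(1.340000, -3.256690) = -6.564632
  u ← -1.600000 + (0.34/6)·(k1 + 2k2 + 2k3 + k4) = -3.236869
x=1.340000, u=-3.236869:
  k1 = f(1.340000, -3.236869) = -6.538666
  k2 = f(1.510000, -4.348442) = -8.614987
  k3 = f(1.510000, -4.701417) = -9.077384
  k4 = f(1.680000, -6.323180) = -11.896037
  u ← -3.236869 + (0.34/6)·(k1 + 2k2 + 2k3 + k4) = -6.286638
u(1.68) ≈ -6.2866

-6.2866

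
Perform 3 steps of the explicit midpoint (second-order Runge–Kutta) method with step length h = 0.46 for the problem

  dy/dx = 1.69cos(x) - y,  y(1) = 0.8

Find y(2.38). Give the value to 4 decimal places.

-0.1533

Midpoint: k1 = f(x_n, y_n); k2 = f(x_n + h/2, y_n + (h/2)·k1); y_{n+1} = y_n + h·k2.
x=1.000000, y=0.800000:
  k1 = f(1.000000, 0.800000) = 0.113111
  k2 = f(1.230000, 0.826016) = -0.261154
  y ← 0.800000 + 0.46·(-0.261154) = 0.679869
x=1.460000, y=0.679869:
  k1 = f(1.460000, 0.679869) = -0.493006
  k2 = f(1.690000, 0.566478) = -0.767455
  y ← 0.679869 + 0.46·(-0.767455) = 0.326840
x=1.920000, y=0.326840:
  k1 = f(1.920000, 0.326840) = -0.905073
  k2 = f(2.150000, 0.118673) = -1.043708
  y ← 0.326840 + 0.46·(-1.043708) = -0.153266
y(2.38) ≈ -0.1533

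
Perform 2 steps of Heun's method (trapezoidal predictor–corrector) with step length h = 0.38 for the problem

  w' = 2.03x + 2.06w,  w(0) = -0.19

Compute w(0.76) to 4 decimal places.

0.0313

Heun: k1 = f(x_n, w_n); k2 = f(x_n + h, w_n + h·k1); w_{n+1} = w_n + (h/2)·(k1 + k2).
x=0.000000, w=-0.190000:
  k1 = f(0.000000, -0.190000) = -0.391400
  k2 = f(0.380000, -0.338732) = 0.073612
  w ← -0.190000 + (0.38/2)·(-0.391400 + 0.073612) = -0.250380
x=0.380000, w=-0.250380:
  k1 = f(0.380000, -0.250380) = 0.255618
  k2 = f(0.760000, -0.153245) = 1.227115
  w ← -0.250380 + (0.38/2)·(0.255618 + 1.227115) = 0.031340
w(0.76) ≈ 0.0313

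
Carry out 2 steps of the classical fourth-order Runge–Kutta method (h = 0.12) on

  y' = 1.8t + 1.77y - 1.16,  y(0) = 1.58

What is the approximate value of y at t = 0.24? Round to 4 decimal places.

RK4: k1 = f(t_n, y_n); k2 = f(t_n + h/2, y_n + (h/2)·k1); k3 = f(t_n + h/2, y_n + (h/2)·k2); k4 = f(t_n + h, y_n + h·k3); y_{n+1} = y_n + (h/6)·(k1 + 2k2 + 2k3 + k4).
t=0.000000, y=1.580000:
  k1 = f(0.000000, 1.580000) = 1.636600
  k2 = f(0.060000, 1.678196) = 1.918407
  k3 = f(0.060000, 1.695104) = 1.948335
  k4 = f(0.120000, 1.813800) = 2.266426
  y ← 1.580000 + (0.12/6)·(k1 + 2k2 + 2k3 + k4) = 1.812730
t=0.120000, y=1.812730:
  k1 = f(0.120000, 1.812730) = 2.264532
  k2 = f(0.180000, 1.948602) = 2.613026
  k3 = f(0.180000, 1.969512) = 2.650036
  k4 = f(0.240000, 2.130734) = 3.043400
  y ← 1.812730 + (0.12/6)·(k1 + 2k2 + 2k3 + k4) = 2.129411
y(0.24) ≈ 2.1294

2.1294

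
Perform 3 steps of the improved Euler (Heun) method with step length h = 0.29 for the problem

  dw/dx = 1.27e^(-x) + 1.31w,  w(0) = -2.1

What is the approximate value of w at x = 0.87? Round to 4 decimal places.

-4.9579

Heun: k1 = f(x_n, w_n); k2 = f(x_n + h, w_n + h·k1); w_{n+1} = w_n + (h/2)·(k1 + k2).
x=0.000000, w=-2.100000:
  k1 = f(0.000000, -2.100000) = -1.481000
  k2 = f(0.290000, -2.529490) = -2.363337
  w ← -2.100000 + (0.29/2)·(-1.481000 + (-2.363337)) = -2.657429
x=0.290000, w=-2.657429:
  k1 = f(0.290000, -2.657429) = -2.530937
  k2 = f(0.580000, -3.391401) = -3.731664
  w ← -2.657429 + (0.29/2)·(-2.530937 + (-3.731664)) = -3.565506
x=0.580000, w=-3.565506:
  k1 = f(0.580000, -3.565506) = -3.959742
  k2 = f(0.870000, -4.713831) = -5.643050
  w ← -3.565506 + (0.29/2)·(-3.959742 + (-5.643050)) = -4.957911
w(0.87) ≈ -4.9579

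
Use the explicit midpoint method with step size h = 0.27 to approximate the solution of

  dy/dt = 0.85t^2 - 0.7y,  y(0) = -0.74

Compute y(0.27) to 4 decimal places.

Midpoint: k1 = f(t_n, y_n); k2 = f(t_n + h/2, y_n + (h/2)·k1); y_{n+1} = y_n + h·k2.
t=0.000000, y=-0.740000:
  k1 = f(0.000000, -0.740000) = 0.518000
  k2 = f(0.135000, -0.670070) = 0.484540
  y ← -0.740000 + 0.27·0.484540 = -0.609174
y(0.27) ≈ -0.6092

-0.6092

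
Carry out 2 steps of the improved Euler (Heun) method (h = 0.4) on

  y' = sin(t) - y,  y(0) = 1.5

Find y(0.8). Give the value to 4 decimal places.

Heun: k1 = f(t_n, y_n); k2 = f(t_n + h, y_n + h·k1); y_{n+1} = y_n + (h/2)·(k1 + k2).
t=0.000000, y=1.500000:
  k1 = f(0.000000, 1.500000) = -1.500000
  k2 = f(0.400000, 0.900000) = -0.510582
  y ← 1.500000 + (0.4/2)·(-1.500000 + (-0.510582)) = 1.097884
t=0.400000, y=1.097884:
  k1 = f(0.400000, 1.097884) = -0.708465
  k2 = f(0.800000, 0.814498) = -0.097141
  y ← 1.097884 + (0.4/2)·(-0.708465 + (-0.097141)) = 0.936762
y(0.8) ≈ 0.9368

0.9368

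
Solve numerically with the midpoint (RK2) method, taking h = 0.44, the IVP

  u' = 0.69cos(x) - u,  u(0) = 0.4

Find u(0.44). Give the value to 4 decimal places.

Midpoint: k1 = f(x_n, u_n); k2 = f(x_n + h/2, u_n + (h/2)·k1); u_{n+1} = u_n + h·k2.
x=0.000000, u=0.400000:
  k1 = f(0.000000, 0.400000) = 0.290000
  k2 = f(0.220000, 0.463800) = 0.209569
  u ← 0.400000 + 0.44·0.209569 = 0.492210
u(0.44) ≈ 0.4922

0.4922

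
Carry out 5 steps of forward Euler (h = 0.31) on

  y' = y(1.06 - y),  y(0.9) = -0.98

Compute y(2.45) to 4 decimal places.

-176.8032

Euler: y_{n+1} = y_n + h·f(t_n, y_n).
t=0.900000, y=-0.980000: f=-1.999200 → y ← -0.980000 + 0.31·(-1.999200) = -1.599752
t=1.210000, y=-1.599752: f=-4.254944 → y ← -1.599752 + 0.31·(-4.254944) = -2.918785
t=1.520000, y=-2.918785: f=-11.613215 → y ← -2.918785 + 0.31·(-11.613215) = -6.518881
t=1.830000, y=-6.518881: f=-49.405824 → y ← -6.518881 + 0.31·(-49.405824) = -21.834686
t=2.140000, y=-21.834686: f=-499.898299 → y ← -21.834686 + 0.31·(-499.898299) = -176.803159
y(2.45) ≈ -176.8032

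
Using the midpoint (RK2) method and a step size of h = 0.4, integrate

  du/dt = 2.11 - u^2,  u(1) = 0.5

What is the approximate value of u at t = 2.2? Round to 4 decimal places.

Midpoint: k1 = f(t_n, u_n); k2 = f(t_n + h/2, u_n + (h/2)·k1); u_{n+1} = u_n + h·k2.
t=1.000000, u=0.500000:
  k1 = f(1.000000, 0.500000) = 1.860000
  k2 = f(1.200000, 0.872000) = 1.349616
  u ← 0.500000 + 0.4·1.349616 = 1.039846
t=1.400000, u=1.039846:
  k1 = f(1.400000, 1.039846) = 1.028719
  k2 = f(1.600000, 1.245590) = 0.558505
  u ← 1.039846 + 0.4·0.558505 = 1.263248
t=1.800000, u=1.263248:
  k1 = f(1.800000, 1.263248) = 0.514204
  k2 = f(2.000000, 1.366089) = 0.243801
  u ← 1.263248 + 0.4·0.243801 = 1.360769
u(2.2) ≈ 1.3608

1.3608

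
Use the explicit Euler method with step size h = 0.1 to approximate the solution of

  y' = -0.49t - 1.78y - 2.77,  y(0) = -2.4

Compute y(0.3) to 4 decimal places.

Euler: y_{n+1} = y_n + h·f(t_n, y_n).
t=0.000000, y=-2.400000: f=1.502000 → y ← -2.400000 + 0.1·1.502000 = -2.249800
t=0.100000, y=-2.249800: f=1.185644 → y ← -2.249800 + 0.1·1.185644 = -2.131236
t=0.200000, y=-2.131236: f=0.925599 → y ← -2.131236 + 0.1·0.925599 = -2.038676
y(0.3) ≈ -2.0387

-2.0387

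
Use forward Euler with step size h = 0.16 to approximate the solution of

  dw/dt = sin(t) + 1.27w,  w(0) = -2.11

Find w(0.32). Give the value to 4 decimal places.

Euler: w_{n+1} = w_n + h·f(t_n, w_n).
t=0.000000, w=-2.110000: f=-2.679700 → w ← -2.110000 + 0.16·(-2.679700) = -2.538752
t=0.160000, w=-2.538752: f=-3.064897 → w ← -2.538752 + 0.16·(-3.064897) = -3.029135
w(0.32) ≈ -3.0291

-3.0291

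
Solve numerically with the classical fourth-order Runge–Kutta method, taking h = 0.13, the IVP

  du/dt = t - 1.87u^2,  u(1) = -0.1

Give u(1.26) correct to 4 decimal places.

0.1896

RK4: k1 = f(t_n, u_n); k2 = f(t_n + h/2, u_n + (h/2)·k1); k3 = f(t_n + h/2, u_n + (h/2)·k2); k4 = f(t_n + h, u_n + h·k3); u_{n+1} = u_n + (h/6)·(k1 + 2k2 + 2k3 + k4).
t=1.000000, u=-0.100000:
  k1 = f(1.000000, -0.100000) = 0.981300
  k2 = f(1.065000, -0.036216) = 1.062547
  k3 = f(1.065000, -0.030934) = 1.063211
  k4 = f(1.130000, 0.038217) = 1.127269
  u ← -0.100000 + (0.13/6)·(k1 + 2k2 + 2k3 + k4) = 0.037802
t=1.130000, u=0.037802:
  k1 = f(1.130000, 0.037802) = 1.127328
  k2 = f(1.195000, 0.111078) = 1.171927
  k3 = f(1.195000, 0.113977) = 1.170707
  k4 = f(1.260000, 0.189994) = 1.192497
  u ← 0.037802 + (0.13/6)·(k1 + 2k2 + 2k3 + k4) = 0.189579
u(1.26) ≈ 0.1896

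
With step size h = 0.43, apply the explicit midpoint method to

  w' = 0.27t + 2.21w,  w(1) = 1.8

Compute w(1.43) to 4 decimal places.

4.5195

Midpoint: k1 = f(t_n, w_n); k2 = f(t_n + h/2, w_n + (h/2)·k1); w_{n+1} = w_n + h·k2.
t=1.000000, w=1.800000:
  k1 = f(1.000000, 1.800000) = 4.248000
  k2 = f(1.215000, 2.713320) = 6.324487
  w ← 1.800000 + 0.43·6.324487 = 4.519529
w(1.43) ≈ 4.5195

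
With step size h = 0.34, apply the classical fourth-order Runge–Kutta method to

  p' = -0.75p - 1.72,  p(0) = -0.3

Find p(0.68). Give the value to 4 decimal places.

-1.0963

RK4: k1 = f(t_n, p_n); k2 = f(t_n + h/2, p_n + (h/2)·k1); k3 = f(t_n + h/2, p_n + (h/2)·k2); k4 = f(t_n + h, p_n + h·k3); p_{n+1} = p_n + (h/6)·(k1 + 2k2 + 2k3 + k4).
t=0.000000, p=-0.300000:
  k1 = f(0.000000, -0.300000) = -1.495000
  k2 = f(0.170000, -0.554150) = -1.304387
  k3 = f(0.170000, -0.521746) = -1.328691
  k4 = f(0.340000, -0.751755) = -1.156184
  p ← -0.300000 + (0.34/6)·(k1 + 2k2 + 2k3 + k4) = -0.748649
t=0.340000, p=-0.748649:
  k1 = f(0.340000, -0.748649) = -1.158513
  k2 = f(0.510000, -0.945596) = -1.010803
  k3 = f(0.510000, -0.920486) = -1.029636
  k4 = f(0.680000, -1.098725) = -0.895956
  p ← -0.748649 + (0.34/6)·(k1 + 2k2 + 2k3 + k4) = -1.096319
p(0.68) ≈ -1.0963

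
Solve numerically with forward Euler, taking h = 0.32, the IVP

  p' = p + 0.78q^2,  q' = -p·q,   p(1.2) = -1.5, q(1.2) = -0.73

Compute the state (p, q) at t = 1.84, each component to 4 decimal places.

-2.1467, -1.7190

Euler on (p,q): p_{n+1} = p_n + h·p', q_{n+1} = q_n + h·q'.
1.200000: (-1.500000, -0.730000); f=(-1.084338, -1.095000) → (-1.846988, -1.080400)
1.520000: (-1.846988, -1.080400); f=(-0.936522, -1.995486) → (-2.146675, -1.718956)
(p(1.84), q(1.84)) ≈ (-2.1467, -1.7190)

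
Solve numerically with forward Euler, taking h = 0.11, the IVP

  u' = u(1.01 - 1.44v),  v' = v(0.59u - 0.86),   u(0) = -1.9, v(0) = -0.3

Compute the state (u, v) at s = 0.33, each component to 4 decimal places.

-2.8802, -0.1326

Euler on (u,v): u_{n+1} = u_n + h·u', v_{n+1} = v_n + h·v'.
0.000000: (-1.900000, -0.300000); f=(-2.739800, 0.594300) → (-2.201378, -0.234627)
0.110000: (-2.201378, -0.234627); f=(-2.967156, 0.506516) → (-2.527765, -0.178910)
0.220000: (-2.527765, -0.178910); f=(-3.204273, 0.420686) → (-2.880235, -0.132635)
(u(0.33), v(0.33)) ≈ (-2.8802, -0.1326)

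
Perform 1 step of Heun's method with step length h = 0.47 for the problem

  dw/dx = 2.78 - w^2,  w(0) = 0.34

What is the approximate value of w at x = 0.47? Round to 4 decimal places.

Heun: k1 = f(x_n, w_n); k2 = f(x_n + h, w_n + h·k1); w_{n+1} = w_n + (h/2)·(k1 + k2).
x=0.000000, w=0.340000:
  k1 = f(0.000000, 0.340000) = 2.664400
  k2 = f(0.470000, 1.592268) = 0.244683
  w ← 0.340000 + (0.47/2)·(2.664400 + 0.244683) = 1.023634
w(0.47) ≈ 1.0236

1.0236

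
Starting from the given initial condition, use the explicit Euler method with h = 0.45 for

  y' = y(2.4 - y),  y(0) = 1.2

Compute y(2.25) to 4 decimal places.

2.4000

Euler: y_{n+1} = y_n + h·f(t_n, y_n).
t=0.000000, y=1.200000: f=1.440000 → y ← 1.200000 + 0.45·1.440000 = 1.848000
t=0.450000, y=1.848000: f=1.020096 → y ← 1.848000 + 0.45·1.020096 = 2.307043
t=0.900000, y=2.307043: f=0.214455 → y ← 2.307043 + 0.45·0.214455 = 2.403548
t=1.350000, y=2.403548: f=-0.008528 → y ← 2.403548 + 0.45·(-0.008528) = 2.399710
t=1.800000, y=2.399710: f=0.000695 → y ← 2.399710 + 0.45·0.000695 = 2.400023
y(2.25) ≈ 2.4000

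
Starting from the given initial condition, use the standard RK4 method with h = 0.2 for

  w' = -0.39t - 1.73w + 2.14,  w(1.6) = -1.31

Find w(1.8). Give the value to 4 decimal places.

-0.6776

RK4: k1 = f(t_n, w_n); k2 = f(t_n + h/2, w_n + (h/2)·k1); k3 = f(t_n + h/2, w_n + (h/2)·k2); k4 = f(t_n + h, w_n + h·k3); w_{n+1} = w_n + (h/6)·(k1 + 2k2 + 2k3 + k4).
t=1.600000, w=-1.310000:
  k1 = f(1.600000, -1.310000) = 3.782300
  k2 = f(1.700000, -0.931770) = 3.088962
  k3 = f(1.700000, -1.001104) = 3.208910
  k4 = f(1.800000, -0.668218) = 2.594017
  w ← -1.310000 + (0.2/6)·(k1 + 2k2 + 2k3 + k4) = -0.677598
w(1.8) ≈ -0.6776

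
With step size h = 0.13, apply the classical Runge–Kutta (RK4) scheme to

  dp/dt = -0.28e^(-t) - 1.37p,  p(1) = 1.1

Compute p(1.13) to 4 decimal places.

0.9091

RK4: k1 = f(t_n, p_n); k2 = f(t_n + h/2, p_n + (h/2)·k1); k3 = f(t_n + h/2, p_n + (h/2)·k2); k4 = f(t_n + h, p_n + h·k3); p_{n+1} = p_n + (h/6)·(k1 + 2k2 + 2k3 + k4).
t=1.000000, p=1.100000:
  k1 = f(1.000000, 1.100000) = -1.610006
  k2 = f(1.065000, 0.995350) = -1.460153
  k3 = f(1.065000, 1.005090) = -1.473497
  k4 = f(1.130000, 0.908445) = -1.335019
  p ← 1.100000 + (0.13/6)·(k1 + 2k2 + 2k3 + k4) = 0.909066
p(1.13) ≈ 0.9091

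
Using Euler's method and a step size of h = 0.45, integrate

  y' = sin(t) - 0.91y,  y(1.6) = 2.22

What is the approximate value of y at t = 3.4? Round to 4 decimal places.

0.7465

Euler: y_{n+1} = y_n + h·f(t_n, y_n).
t=1.600000, y=2.220000: f=-1.020626 → y ← 2.220000 + 0.45·(-1.020626) = 1.760718
t=2.050000, y=1.760718: f=-0.714891 → y ← 1.760718 + 0.45·(-0.714891) = 1.439017
t=2.500000, y=1.439017: f=-0.711033 → y ← 1.439017 + 0.45·(-0.711033) = 1.119052
t=2.950000, y=1.119052: f=-0.827915 → y ← 1.119052 + 0.45·(-0.827915) = 0.746490
y(3.4) ≈ 0.7465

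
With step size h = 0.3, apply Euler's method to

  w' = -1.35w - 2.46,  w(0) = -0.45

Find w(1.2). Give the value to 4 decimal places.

Euler: w_{n+1} = w_n + h·f(x_n, w_n).
x=0.000000, w=-0.450000: f=-1.852500 → w ← -0.450000 + 0.3·(-1.852500) = -1.005750
x=0.300000, w=-1.005750: f=-1.102237 → w ← -1.005750 + 0.3·(-1.102237) = -1.336421
x=0.600000, w=-1.336421: f=-0.655831 → w ← -1.336421 + 0.3·(-0.655831) = -1.533171
x=0.900000, w=-1.533171: f=-0.390220 → w ← -1.533171 + 0.3·(-0.390220) = -1.650237
w(1.2) ≈ -1.6502

-1.6502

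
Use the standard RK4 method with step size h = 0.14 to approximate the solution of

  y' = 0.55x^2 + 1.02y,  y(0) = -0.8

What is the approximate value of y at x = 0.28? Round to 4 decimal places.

RK4: k1 = f(x_n, y_n); k2 = f(x_n + h/2, y_n + (h/2)·k1); k3 = f(x_n + h/2, y_n + (h/2)·k2); k4 = f(x_n + h, y_n + h·k3); y_{n+1} = y_n + (h/6)·(k1 + 2k2 + 2k3 + k4).
x=0.000000, y=-0.800000:
  k1 = f(0.000000, -0.800000) = -0.816000
  k2 = f(0.070000, -0.857120) = -0.871567
  k3 = f(0.070000, -0.861010) = -0.875535
  k4 = f(0.140000, -0.922575) = -0.930246
  y ← -0.800000 + (0.14/6)·(k1 + 2k2 + 2k3 + k4) = -0.922277
x=0.140000, y=-0.922277:
  k1 = f(0.140000, -0.922277) = -0.929943
  k2 = f(0.210000, -0.987373) = -0.982866
  k3 = f(0.210000, -0.991078) = -0.986644
  k4 = f(0.280000, -1.060407) = -1.038496
  y ← -0.922277 + (0.14/6)·(k1 + 2k2 + 2k3 + k4) = -1.060118
y(0.28) ≈ -1.0601

-1.0601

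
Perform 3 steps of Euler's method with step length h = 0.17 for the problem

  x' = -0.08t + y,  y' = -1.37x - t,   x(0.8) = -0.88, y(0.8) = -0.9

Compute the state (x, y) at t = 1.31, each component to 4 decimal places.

Euler on (x,y): x_{n+1} = x_n + h·x', y_{n+1} = y_n + h·y'.
0.800000: (-0.880000, -0.900000); f=(-0.964000, 0.405600) → (-1.043880, -0.831048)
0.970000: (-1.043880, -0.831048); f=(-0.908648, 0.460116) → (-1.198350, -0.752828)
1.140000: (-1.198350, -0.752828); f=(-0.844028, 0.501740) → (-1.341835, -0.667533)
(x(1.31), y(1.31)) ≈ (-1.3418, -0.6675)

-1.3418, -0.6675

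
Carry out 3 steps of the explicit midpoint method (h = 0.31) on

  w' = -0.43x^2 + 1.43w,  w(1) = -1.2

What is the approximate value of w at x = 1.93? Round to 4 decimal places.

-5.9055

Midpoint: k1 = f(x_n, w_n); k2 = f(x_n + h/2, w_n + (h/2)·k1); w_{n+1} = w_n + h·k2.
x=1.000000, w=-1.200000:
  k1 = f(1.000000, -1.200000) = -2.146000
  k2 = f(1.155000, -1.532630) = -2.765292
  w ← -1.200000 + 0.31·(-2.765292) = -2.057240
x=1.310000, w=-2.057240:
  k1 = f(1.310000, -2.057240) = -3.679777
  k2 = f(1.465000, -2.627606) = -4.680353
  w ← -2.057240 + 0.31·(-4.680353) = -3.508150
x=1.620000, w=-3.508150:
  k1 = f(1.620000, -3.508150) = -6.145146
  k2 = f(1.775000, -4.460648) = -7.733495
  w ← -3.508150 + 0.31·(-7.733495) = -5.905533
w(1.93) ≈ -5.9055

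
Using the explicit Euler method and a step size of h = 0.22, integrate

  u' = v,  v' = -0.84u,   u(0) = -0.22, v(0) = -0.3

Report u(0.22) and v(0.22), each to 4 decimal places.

-0.2860, -0.2593

Euler on (u,v): u_{n+1} = u_n + h·u', v_{n+1} = v_n + h·v'.
0.000000: (-0.220000, -0.300000); f=(-0.300000, 0.184800) → (-0.286000, -0.259344)
(u(0.22), v(0.22)) ≈ (-0.2860, -0.2593)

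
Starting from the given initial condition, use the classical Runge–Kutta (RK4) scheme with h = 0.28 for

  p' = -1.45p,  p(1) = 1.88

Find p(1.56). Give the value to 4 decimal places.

0.8349

RK4: k1 = f(s_n, p_n); k2 = f(s_n + h/2, p_n + (h/2)·k1); k3 = f(s_n + h/2, p_n + (h/2)·k2); k4 = f(s_n + h, p_n + h·k3); p_{n+1} = p_n + (h/6)·(k1 + 2k2 + 2k3 + k4).
s=1.000000, p=1.880000:
  k1 = f(1.000000, 1.880000) = -2.726000
  k2 = f(1.140000, 1.498360) = -2.172622
  k3 = f(1.140000, 1.575833) = -2.284958
  k4 = f(1.280000, 1.240212) = -1.798307
  p ← 1.880000 + (0.28/6)·(k1 + 2k2 + 2k3 + k4) = 1.252825
s=1.280000, p=1.252825:
  k1 = f(1.280000, 1.252825) = -1.816596
  k2 = f(1.420000, 0.998501) = -1.447827
  k3 = f(1.420000, 1.050129) = -1.522687
  k4 = f(1.560000, 0.826472) = -1.198385
  p ← 1.252825 + (0.28/6)·(k1 + 2k2 + 2k3 + k4) = 0.834878
p(1.56) ≈ 0.8349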